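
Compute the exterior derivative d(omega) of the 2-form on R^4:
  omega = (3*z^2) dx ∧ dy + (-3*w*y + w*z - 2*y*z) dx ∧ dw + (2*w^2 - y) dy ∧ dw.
d(omega) = (6*z) dx ∧ dy ∧ dz + (3*w + 2*z) dx ∧ dy ∧ dw + (-w + 2*y) dx ∧ dz ∧ dw

For a 2-form omega = sum_{i<j} g_{ij} dx_i ∧ dx_j, the exterior derivative is
  d(omega) = sum_{i<j} d(g_{ij}) ∧ dx_i ∧ dx_j = sum_{i<j, k} (∂g_{ij}/∂x_k) dx_k ∧ dx_i ∧ dx_j.
Expand each term, using dx_k ∧ dx_i ∧ dx_j = sgn(permutation) dx_{(a)} ∧ dx_{(b)} ∧ dx_{(c)} with (a < b < c) sorted:
  d(3*z^2) includes (∂/∂z)(3*z^2) dz = (6*z) dz, which multiplied by dx ∧ dy gives (6*z) dx ∧ dy ∧ dz
  d(-3*w*y + w*z - 2*y*z) includes (∂/∂y)(-3*w*y + w*z - 2*y*z) dy = (-3*w - 2*z) dy, which multiplied by dx ∧ dw gives (3*w + 2*z) dx ∧ dy ∧ dw
  d(-3*w*y + w*z - 2*y*z) includes (∂/∂z)(-3*w*y + w*z - 2*y*z) dz = (w - 2*y) dz, which multiplied by dx ∧ dw gives (-w + 2*y) dx ∧ dz ∧ dw
Collecting like 3-forms: d(omega) = (6*z) dx ∧ dy ∧ dz + (3*w + 2*z) dx ∧ dy ∧ dw + (-w + 2*y) dx ∧ dz ∧ dw.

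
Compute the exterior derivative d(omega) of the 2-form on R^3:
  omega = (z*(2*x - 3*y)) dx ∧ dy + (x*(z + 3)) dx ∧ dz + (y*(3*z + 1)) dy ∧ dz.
d(omega) = (2*x - 3*y) dx ∧ dy ∧ dz

For a 2-form omega = sum_{i<j} g_{ij} dx_i ∧ dx_j, the exterior derivative is
  d(omega) = sum_{i<j} d(g_{ij}) ∧ dx_i ∧ dx_j = sum_{i<j, k} (∂g_{ij}/∂x_k) dx_k ∧ dx_i ∧ dx_j.
Expand each term, using dx_k ∧ dx_i ∧ dx_j = sgn(permutation) dx_{(a)} ∧ dx_{(b)} ∧ dx_{(c)} with (a < b < c) sorted:
  d(z*(2*x - 3*y)) includes (∂/∂z)(z*(2*x - 3*y)) dz = (2*x - 3*y) dz, which multiplied by dx ∧ dy gives (2*x - 3*y) dx ∧ dy ∧ dz
Collecting like 3-forms: d(omega) = (2*x - 3*y) dx ∧ dy ∧ dz.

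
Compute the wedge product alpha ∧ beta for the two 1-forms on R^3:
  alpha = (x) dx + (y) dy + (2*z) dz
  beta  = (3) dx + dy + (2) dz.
alpha ∧ beta = (x - 3*y) dx ∧ dy + (2*x - 6*z) dx ∧ dz + (2*y - 2*z) dy ∧ dz

Distribute the wedge, using dx_i ∧ dx_j = -dx_j ∧ dx_i and dx_i ∧ dx_i = 0. For each pair (i, j) with i < j, the coefficient of dx_i ∧ dx_j in alpha ∧ beta is (alpha_i * beta_j - alpha_j * beta_i). Collecting: alpha ∧ beta = (x - 3*y) dx ∧ dy + (2*x - 6*z) dx ∧ dz + (2*y - 2*z) dy ∧ dz.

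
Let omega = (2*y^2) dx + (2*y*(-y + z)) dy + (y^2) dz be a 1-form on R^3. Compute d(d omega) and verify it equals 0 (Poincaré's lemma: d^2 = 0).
d(d omega) = 0

Step 1: d omega = sum_{i<j} (∂f_j/∂x_i - ∂f_i/∂x_j) dx_i ∧ dx_j:
  coeff of dx ∧ dy: -4*y
  coeff of dx ∧ dz: 0
  coeff of dy ∧ dz: 0
Step 2: Apply d again to each 2-form coefficient. The only possible 3-form in R^3 is dx ∧ dy ∧ dz, with coefficient
  ∂(coeff of dy∧dz)/∂x - ∂(coeff of dx∧dz)/∂y + ∂(coeff of dx∧dy)/∂z
  = ∂/∂x (0) - ∂/∂y (0) + ∂/∂z (-4*y).
Each of these terms simplifies to sums of mixed partials that cancel in pairs. The result is 0 (by equality of mixed partials for smooth functions — Schwarz / Clairaut).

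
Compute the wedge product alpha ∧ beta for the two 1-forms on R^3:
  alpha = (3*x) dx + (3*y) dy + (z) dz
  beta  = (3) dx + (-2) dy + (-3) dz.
alpha ∧ beta = (-6*x - 9*y) dx ∧ dy + (-9*x - 3*z) dx ∧ dz + (-9*y + 2*z) dy ∧ dz

Distribute the wedge, using dx_i ∧ dx_j = -dx_j ∧ dx_i and dx_i ∧ dx_i = 0. For each pair (i, j) with i < j, the coefficient of dx_i ∧ dx_j in alpha ∧ beta is (alpha_i * beta_j - alpha_j * beta_i). Collecting: alpha ∧ beta = (-6*x - 9*y) dx ∧ dy + (-9*x - 3*z) dx ∧ dz + (-9*y + 2*z) dy ∧ dz.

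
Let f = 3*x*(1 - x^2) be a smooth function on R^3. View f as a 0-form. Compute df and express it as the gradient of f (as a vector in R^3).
df = (3 - 9*x^2) dx + (0) dy + (0) dz; grad f = (3 - 9*x^2, 0, 0)

For a 0-form f, d f = (∂f/∂x) dx + (∂f/∂y) dy + (∂f/∂z) dz. The components of the vector representation are exactly the entries of grad f in Cartesian coordinates:
  ∂f/∂x = 3 - 9*x^2
  ∂f/∂y = 0
  ∂f/∂z = 0.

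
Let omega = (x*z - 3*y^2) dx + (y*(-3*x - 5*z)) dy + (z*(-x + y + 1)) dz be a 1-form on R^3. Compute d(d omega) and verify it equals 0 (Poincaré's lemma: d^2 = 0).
d(d omega) = 0

Step 1: d omega = sum_{i<j} (∂f_j/∂x_i - ∂f_i/∂x_j) dx_i ∧ dx_j:
  coeff of dx ∧ dy: 3*y
  coeff of dx ∧ dz: -x - z
  coeff of dy ∧ dz: 5*y + z
Step 2: Apply d again to each 2-form coefficient. The only possible 3-form in R^3 is dx ∧ dy ∧ dz, with coefficient
  ∂(coeff of dy∧dz)/∂x - ∂(coeff of dx∧dz)/∂y + ∂(coeff of dx∧dy)/∂z
  = ∂/∂x (5*y + z) - ∂/∂y (-x - z) + ∂/∂z (3*y).
Each of these terms simplifies to sums of mixed partials that cancel in pairs. The result is 0 (by equality of mixed partials for smooth functions — Schwarz / Clairaut).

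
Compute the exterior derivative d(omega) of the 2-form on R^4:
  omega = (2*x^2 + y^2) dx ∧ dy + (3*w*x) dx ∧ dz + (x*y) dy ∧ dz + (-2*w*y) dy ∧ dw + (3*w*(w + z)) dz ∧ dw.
d(omega) = (3*x) dx ∧ dz ∧ dw + (y) dx ∧ dy ∧ dz

For a 2-form omega = sum_{i<j} g_{ij} dx_i ∧ dx_j, the exterior derivative is
  d(omega) = sum_{i<j} d(g_{ij}) ∧ dx_i ∧ dx_j = sum_{i<j, k} (∂g_{ij}/∂x_k) dx_k ∧ dx_i ∧ dx_j.
Expand each term, using dx_k ∧ dx_i ∧ dx_j = sgn(permutation) dx_{(a)} ∧ dx_{(b)} ∧ dx_{(c)} with (a < b < c) sorted:
  d(3*w*x) includes (∂/∂w)(3*w*x) dw = (3*x) dw, which multiplied by dx ∧ dz gives (3*x) dx ∧ dz ∧ dw
  d(x*y) includes (∂/∂x)(x*y) dx = (y) dx, which multiplied by dy ∧ dz gives (y) dx ∧ dy ∧ dz
Collecting like 3-forms: d(omega) = (3*x) dx ∧ dz ∧ dw + (y) dx ∧ dy ∧ dz.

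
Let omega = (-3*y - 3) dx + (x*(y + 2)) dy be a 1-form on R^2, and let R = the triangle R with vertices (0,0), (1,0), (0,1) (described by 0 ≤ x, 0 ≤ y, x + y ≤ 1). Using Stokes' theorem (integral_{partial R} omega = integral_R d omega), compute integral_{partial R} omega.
integral_(partial R) omega = 8/3

Stokes: integral_partial_R omega = integral_R d omega with d omega = (∂Q/∂x - ∂P/∂y) dx ∧ dy.
  ∂Q/∂x = y + 2
  ∂P/∂y = -3
  integrand = ∂Q/∂x - ∂P/∂y = y + 5.
Integrating over R: integral_0^1 integral_0^{1-x} (y + 5) dy dx = 8/3.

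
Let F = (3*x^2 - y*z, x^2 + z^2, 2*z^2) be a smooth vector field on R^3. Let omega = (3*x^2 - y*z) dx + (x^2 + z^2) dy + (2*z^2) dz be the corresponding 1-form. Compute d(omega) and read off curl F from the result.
d(omega) = (-2*z) dy ∧ dz + (-y) dz ∧ dx + (2*x + z) dx ∧ dy; curl F = (-2*z, -y, 2*x + z)

d omega = sum_{i<j} (∂f_j/∂x_i - ∂f_i/∂x_j) dx_i ∧ dx_j. Under the identification (dy ∧ dz, dz ∧ dx, dx ∧ dy) ↔ (e_x, e_y, e_z), the coefficients are exactly the components of curl F. Compute:
  ∂R/∂y - ∂Q/∂z = (0) - (2*z) = -2*z
  ∂P/∂z - ∂R/∂x = (-y) - (0) = -y
  ∂Q/∂x - ∂P/∂y = (2*x) - (-z) = 2*x + z.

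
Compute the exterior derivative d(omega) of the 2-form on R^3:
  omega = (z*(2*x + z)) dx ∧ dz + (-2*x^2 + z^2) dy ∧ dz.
d(omega) = (-4*x) dx ∧ dy ∧ dz

For a 2-form omega = sum_{i<j} g_{ij} dx_i ∧ dx_j, the exterior derivative is
  d(omega) = sum_{i<j} d(g_{ij}) ∧ dx_i ∧ dx_j = sum_{i<j, k} (∂g_{ij}/∂x_k) dx_k ∧ dx_i ∧ dx_j.
Expand each term, using dx_k ∧ dx_i ∧ dx_j = sgn(permutation) dx_{(a)} ∧ dx_{(b)} ∧ dx_{(c)} with (a < b < c) sorted:
  d(-2*x^2 + z^2) includes (∂/∂x)(-2*x^2 + z^2) dx = (-4*x) dx, which multiplied by dy ∧ dz gives (-4*x) dx ∧ dy ∧ dz
Collecting like 3-forms: d(omega) = (-4*x) dx ∧ dy ∧ dz.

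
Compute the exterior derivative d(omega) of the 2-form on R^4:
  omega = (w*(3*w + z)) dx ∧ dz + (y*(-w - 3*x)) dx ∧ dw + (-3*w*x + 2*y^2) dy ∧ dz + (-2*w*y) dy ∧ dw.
d(omega) = (6*w + z) dx ∧ dz ∧ dw + (w + 3*x) dx ∧ dy ∧ dw + (-3*w) dx ∧ dy ∧ dz + (-3*x) dy ∧ dz ∧ dw

For a 2-form omega = sum_{i<j} g_{ij} dx_i ∧ dx_j, the exterior derivative is
  d(omega) = sum_{i<j} d(g_{ij}) ∧ dx_i ∧ dx_j = sum_{i<j, k} (∂g_{ij}/∂x_k) dx_k ∧ dx_i ∧ dx_j.
Expand each term, using dx_k ∧ dx_i ∧ dx_j = sgn(permutation) dx_{(a)} ∧ dx_{(b)} ∧ dx_{(c)} with (a < b < c) sorted:
  d(w*(3*w + z)) includes (∂/∂w)(w*(3*w + z)) dw = (6*w + z) dw, which multiplied by dx ∧ dz gives (6*w + z) dx ∧ dz ∧ dw
  d(y*(-w - 3*x)) includes (∂/∂y)(y*(-w - 3*x)) dy = (-w - 3*x) dy, which multiplied by dx ∧ dw gives (w + 3*x) dx ∧ dy ∧ dw
  d(-3*w*x + 2*y^2) includes (∂/∂x)(-3*w*x + 2*y^2) dx = (-3*w) dx, which multiplied by dy ∧ dz gives (-3*w) dx ∧ dy ∧ dz
  d(-3*w*x + 2*y^2) includes (∂/∂w)(-3*w*x + 2*y^2) dw = (-3*x) dw, which multiplied by dy ∧ dz gives (-3*x) dy ∧ dz ∧ dw
Collecting like 3-forms: d(omega) = (6*w + z) dx ∧ dz ∧ dw + (w + 3*x) dx ∧ dy ∧ dw + (-3*w) dx ∧ dy ∧ dz + (-3*x) dy ∧ dz ∧ dw.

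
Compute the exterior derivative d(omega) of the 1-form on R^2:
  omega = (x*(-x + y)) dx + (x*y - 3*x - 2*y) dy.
d(omega) = (-x + y - 3) dx ∧ dy

For a 1-form omega = sum_i f_i dx_i, the exterior derivative is
  d(omega) = sum_{i < j} (∂f_j/∂x_i - ∂f_i/∂x_j) dx_i ∧ dx_j.
  coefficient of dx ∧ dy: ∂f_2/∂x - ∂f_1/∂y = ∂(x*y - 3*x - 2*y)/∂x - ∂(x*(-x + y))/∂y = -x + y - 3
Assembling: d(omega) = (-x + y - 3) dx ∧ dy.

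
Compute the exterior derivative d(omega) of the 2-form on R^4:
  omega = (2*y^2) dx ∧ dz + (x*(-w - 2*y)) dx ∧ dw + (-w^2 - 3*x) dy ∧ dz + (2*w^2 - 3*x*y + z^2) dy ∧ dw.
d(omega) = (-4*y - 3) dx ∧ dy ∧ dz + (2*x - 3*y) dx ∧ dy ∧ dw + (-2*w - 2*z) dy ∧ dz ∧ dw

For a 2-form omega = sum_{i<j} g_{ij} dx_i ∧ dx_j, the exterior derivative is
  d(omega) = sum_{i<j} d(g_{ij}) ∧ dx_i ∧ dx_j = sum_{i<j, k} (∂g_{ij}/∂x_k) dx_k ∧ dx_i ∧ dx_j.
Expand each term, using dx_k ∧ dx_i ∧ dx_j = sgn(permutation) dx_{(a)} ∧ dx_{(b)} ∧ dx_{(c)} with (a < b < c) sorted:
  d(2*y^2) includes (∂/∂y)(2*y^2) dy = (4*y) dy, which multiplied by dx ∧ dz gives (-4*y) dx ∧ dy ∧ dz
  d(x*(-w - 2*y)) includes (∂/∂y)(x*(-w - 2*y)) dy = (-2*x) dy, which multiplied by dx ∧ dw gives (2*x) dx ∧ dy ∧ dw
  d(-w^2 - 3*x) includes (∂/∂x)(-w^2 - 3*x) dx = (-3) dx, which multiplied by dy ∧ dz gives (-3) dx ∧ dy ∧ dz
  d(-w^2 - 3*x) includes (∂/∂w)(-w^2 - 3*x) dw = (-2*w) dw, which multiplied by dy ∧ dz gives (-2*w) dy ∧ dz ∧ dw
  d(2*w^2 - 3*x*y + z^2) includes (∂/∂x)(2*w^2 - 3*x*y + z^2) dx = (-3*y) dx, which multiplied by dy ∧ dw gives (-3*y) dx ∧ dy ∧ dw
  d(2*w^2 - 3*x*y + z^2) includes (∂/∂z)(2*w^2 - 3*x*y + z^2) dz = (2*z) dz, which multiplied by dy ∧ dw gives (-2*z) dy ∧ dz ∧ dw
Collecting like 3-forms: d(omega) = (-4*y - 3) dx ∧ dy ∧ dz + (2*x - 3*y) dx ∧ dy ∧ dw + (-2*w - 2*z) dy ∧ dz ∧ dw.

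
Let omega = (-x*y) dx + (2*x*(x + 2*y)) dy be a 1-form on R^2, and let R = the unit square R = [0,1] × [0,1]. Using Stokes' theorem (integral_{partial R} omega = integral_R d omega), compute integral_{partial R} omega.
integral_(partial R) omega = 9/2

Stokes: integral_partial_R omega = integral_R d omega with d omega = (∂Q/∂x - ∂P/∂y) dx ∧ dy.
  ∂Q/∂x = 4*x + 4*y
  ∂P/∂y = -x
  integrand = ∂Q/∂x - ∂P/∂y = 5*x + 4*y.
Integrating over R: integral_0^1 integral_0^1 (5*x + 4*y) dx dy = 9/2.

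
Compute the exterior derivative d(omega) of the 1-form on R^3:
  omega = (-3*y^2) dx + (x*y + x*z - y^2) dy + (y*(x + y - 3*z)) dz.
d(omega) = (7*y + z) dx ∧ dy + (y) dx ∧ dz + (2*y - 3*z) dy ∧ dz

For a 1-form omega = sum_i f_i dx_i, the exterior derivative is
  d(omega) = sum_{i < j} (∂f_j/∂x_i - ∂f_i/∂x_j) dx_i ∧ dx_j.
  coefficient of dx ∧ dy: ∂f_2/∂x - ∂f_1/∂y = ∂(x*y + x*z - y^2)/∂x - ∂(-3*y^2)/∂y = 7*y + z
  coefficient of dx ∧ dz: ∂f_3/∂x - ∂f_1/∂z = ∂(y*(x + y - 3*z))/∂x - ∂(-3*y^2)/∂z = y
  coefficient of dy ∧ dz: ∂f_3/∂y - ∂f_2/∂z = ∂(y*(x + y - 3*z))/∂y - ∂(x*y + x*z - y^2)/∂z = 2*y - 3*z
Assembling: d(omega) = (7*y + z) dx ∧ dy + (y) dx ∧ dz + (2*y - 3*z) dy ∧ dz.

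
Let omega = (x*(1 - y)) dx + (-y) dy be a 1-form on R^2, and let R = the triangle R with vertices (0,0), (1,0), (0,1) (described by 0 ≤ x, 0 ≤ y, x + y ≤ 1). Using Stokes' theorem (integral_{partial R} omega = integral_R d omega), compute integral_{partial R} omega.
integral_(partial R) omega = 1/6

Stokes: integral_partial_R omega = integral_R d omega with d omega = (∂Q/∂x - ∂P/∂y) dx ∧ dy.
  ∂Q/∂x = 0
  ∂P/∂y = -x
  integrand = ∂Q/∂x - ∂P/∂y = x.
Integrating over R: integral_0^1 integral_0^{1-x} (x) dy dx = 1/6.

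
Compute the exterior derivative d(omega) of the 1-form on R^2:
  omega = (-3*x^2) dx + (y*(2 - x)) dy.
d(omega) = (-y) dx ∧ dy

For a 1-form omega = sum_i f_i dx_i, the exterior derivative is
  d(omega) = sum_{i < j} (∂f_j/∂x_i - ∂f_i/∂x_j) dx_i ∧ dx_j.
  coefficient of dx ∧ dy: ∂f_2/∂x - ∂f_1/∂y = ∂(y*(2 - x))/∂x - ∂(-3*x^2)/∂y = -y
Assembling: d(omega) = (-y) dx ∧ dy.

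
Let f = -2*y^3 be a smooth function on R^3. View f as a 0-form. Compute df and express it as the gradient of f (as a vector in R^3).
df = (0) dx + (-6*y^2) dy + (0) dz; grad f = (0, -6*y^2, 0)

For a 0-form f, d f = (∂f/∂x) dx + (∂f/∂y) dy + (∂f/∂z) dz. The components of the vector representation are exactly the entries of grad f in Cartesian coordinates:
  ∂f/∂x = 0
  ∂f/∂y = -6*y^2
  ∂f/∂z = 0.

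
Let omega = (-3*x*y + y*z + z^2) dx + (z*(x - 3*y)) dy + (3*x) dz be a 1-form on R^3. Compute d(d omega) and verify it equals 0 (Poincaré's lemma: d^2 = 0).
d(d omega) = 0

Step 1: d omega = sum_{i<j} (∂f_j/∂x_i - ∂f_i/∂x_j) dx_i ∧ dx_j:
  coeff of dx ∧ dy: 3*x
  coeff of dx ∧ dz: -y - 2*z + 3
  coeff of dy ∧ dz: -x + 3*y
Step 2: Apply d again to each 2-form coefficient. The only possible 3-form in R^3 is dx ∧ dy ∧ dz, with coefficient
  ∂(coeff of dy∧dz)/∂x - ∂(coeff of dx∧dz)/∂y + ∂(coeff of dx∧dy)/∂z
  = ∂/∂x (-x + 3*y) - ∂/∂y (-y - 2*z + 3) + ∂/∂z (3*x).
Each of these terms simplifies to sums of mixed partials that cancel in pairs. The result is 0 (by equality of mixed partials for smooth functions — Schwarz / Clairaut).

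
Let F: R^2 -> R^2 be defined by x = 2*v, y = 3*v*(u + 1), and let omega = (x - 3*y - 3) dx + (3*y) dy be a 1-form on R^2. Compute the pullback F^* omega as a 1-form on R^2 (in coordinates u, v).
F^* omega = (27*v^2*(u + 1)) du + (27*u^2*v + 36*u*v + 13*v - 6) dv

Using F^*(f dg) = (f ∘ F) d(g ∘ F), substitute each coordinate x_i by F_i(u, v) in f_i, and replace dx_i by d F_i = (∂F_i/∂u) du + (∂F_i/∂v) dv.
  For the x component: f_1(F) = -9*u*v - 7*v - 3; d F_1 = (0) du + (2) dv
  For the y component: f_2(F) = 9*v*(u + 1); d F_2 = (3*v) du + (3*u + 3) dv
Combining and collecting du, dv coefficients:
  coeff of du: 27*v^2*(u + 1)
  coeff of dv: 27*u^2*v + 36*u*v + 13*v - 6
F^* omega = (27*v^2*(u + 1)) du + (27*u^2*v + 36*u*v + 13*v - 6) dv.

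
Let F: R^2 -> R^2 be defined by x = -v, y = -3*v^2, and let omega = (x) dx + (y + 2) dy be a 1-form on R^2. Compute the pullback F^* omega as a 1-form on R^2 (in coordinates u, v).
F^* omega = (v*(18*v^2 - 11)) dv

Using F^*(f dg) = (f ∘ F) d(g ∘ F), substitute each coordinate x_i by F_i(u, v) in f_i, and replace dx_i by d F_i = (∂F_i/∂u) du + (∂F_i/∂v) dv.
  For the x component: f_1(F) = -v; d F_1 = (0) du + (-1) dv
  For the y component: f_2(F) = 2 - 3*v^2; d F_2 = (0) du + (-6*v) dv
Combining and collecting du, dv coefficients:
  coeff of du: 0
  coeff of dv: v*(18*v^2 - 11)
F^* omega = (v*(18*v^2 - 11)) dv.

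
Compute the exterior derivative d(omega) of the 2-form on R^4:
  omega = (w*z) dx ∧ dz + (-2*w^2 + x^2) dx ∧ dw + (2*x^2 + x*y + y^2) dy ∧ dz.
d(omega) = (z) dx ∧ dz ∧ dw + (4*x + y) dx ∧ dy ∧ dz

For a 2-form omega = sum_{i<j} g_{ij} dx_i ∧ dx_j, the exterior derivative is
  d(omega) = sum_{i<j} d(g_{ij}) ∧ dx_i ∧ dx_j = sum_{i<j, k} (∂g_{ij}/∂x_k) dx_k ∧ dx_i ∧ dx_j.
Expand each term, using dx_k ∧ dx_i ∧ dx_j = sgn(permutation) dx_{(a)} ∧ dx_{(b)} ∧ dx_{(c)} with (a < b < c) sorted:
  d(w*z) includes (∂/∂w)(w*z) dw = (z) dw, which multiplied by dx ∧ dz gives (z) dx ∧ dz ∧ dw
  d(2*x^2 + x*y + y^2) includes (∂/∂x)(2*x^2 + x*y + y^2) dx = (4*x + y) dx, which multiplied by dy ∧ dz gives (4*x + y) dx ∧ dy ∧ dz
Collecting like 3-forms: d(omega) = (z) dx ∧ dz ∧ dw + (4*x + y) dx ∧ dy ∧ dz.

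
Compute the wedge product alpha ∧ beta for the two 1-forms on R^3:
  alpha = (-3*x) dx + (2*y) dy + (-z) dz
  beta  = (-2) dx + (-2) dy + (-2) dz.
alpha ∧ beta = (6*x + 4*y) dx ∧ dy + (6*x - 2*z) dx ∧ dz + (-4*y - 2*z) dy ∧ dz

Distribute the wedge, using dx_i ∧ dx_j = -dx_j ∧ dx_i and dx_i ∧ dx_i = 0. For each pair (i, j) with i < j, the coefficient of dx_i ∧ dx_j in alpha ∧ beta is (alpha_i * beta_j - alpha_j * beta_i). Collecting: alpha ∧ beta = (6*x + 4*y) dx ∧ dy + (6*x - 2*z) dx ∧ dz + (-4*y - 2*z) dy ∧ dz.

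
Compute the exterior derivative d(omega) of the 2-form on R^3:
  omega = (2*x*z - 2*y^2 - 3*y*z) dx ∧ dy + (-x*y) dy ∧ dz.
d(omega) = (2*x - 4*y) dx ∧ dy ∧ dz

For a 2-form omega = sum_{i<j} g_{ij} dx_i ∧ dx_j, the exterior derivative is
  d(omega) = sum_{i<j} d(g_{ij}) ∧ dx_i ∧ dx_j = sum_{i<j, k} (∂g_{ij}/∂x_k) dx_k ∧ dx_i ∧ dx_j.
Expand each term, using dx_k ∧ dx_i ∧ dx_j = sgn(permutation) dx_{(a)} ∧ dx_{(b)} ∧ dx_{(c)} with (a < b < c) sorted:
  d(2*x*z - 2*y^2 - 3*y*z) includes (∂/∂z)(2*x*z - 2*y^2 - 3*y*z) dz = (2*x - 3*y) dz, which multiplied by dx ∧ dy gives (2*x - 3*y) dx ∧ dy ∧ dz
  d(-x*y) includes (∂/∂x)(-x*y) dx = (-y) dx, which multiplied by dy ∧ dz gives (-y) dx ∧ dy ∧ dz
Collecting like 3-forms: d(omega) = (2*x - 4*y) dx ∧ dy ∧ dz.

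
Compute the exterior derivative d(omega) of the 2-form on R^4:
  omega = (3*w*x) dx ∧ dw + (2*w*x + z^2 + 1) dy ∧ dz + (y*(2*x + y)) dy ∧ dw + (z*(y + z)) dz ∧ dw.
d(omega) = (2*w) dx ∧ dy ∧ dz + (2*x + z) dy ∧ dz ∧ dw + (2*y) dx ∧ dy ∧ dw

For a 2-form omega = sum_{i<j} g_{ij} dx_i ∧ dx_j, the exterior derivative is
  d(omega) = sum_{i<j} d(g_{ij}) ∧ dx_i ∧ dx_j = sum_{i<j, k} (∂g_{ij}/∂x_k) dx_k ∧ dx_i ∧ dx_j.
Expand each term, using dx_k ∧ dx_i ∧ dx_j = sgn(permutation) dx_{(a)} ∧ dx_{(b)} ∧ dx_{(c)} with (a < b < c) sorted:
  d(2*w*x + z^2 + 1) includes (∂/∂x)(2*w*x + z^2 + 1) dx = (2*w) dx, which multiplied by dy ∧ dz gives (2*w) dx ∧ dy ∧ dz
  d(2*w*x + z^2 + 1) includes (∂/∂w)(2*w*x + z^2 + 1) dw = (2*x) dw, which multiplied by dy ∧ dz gives (2*x) dy ∧ dz ∧ dw
  d(y*(2*x + y)) includes (∂/∂x)(y*(2*x + y)) dx = (2*y) dx, which multiplied by dy ∧ dw gives (2*y) dx ∧ dy ∧ dw
  d(z*(y + z)) includes (∂/∂y)(z*(y + z)) dy = (z) dy, which multiplied by dz ∧ dw gives (z) dy ∧ dz ∧ dw
Collecting like 3-forms: d(omega) = (2*w) dx ∧ dy ∧ dz + (2*x + z) dy ∧ dz ∧ dw + (2*y) dx ∧ dy ∧ dw.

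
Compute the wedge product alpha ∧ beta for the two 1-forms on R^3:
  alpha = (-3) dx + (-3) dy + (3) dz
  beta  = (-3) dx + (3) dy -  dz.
alpha ∧ beta = (-18) dx ∧ dy + (12) dx ∧ dz + (-6) dy ∧ dz

Distribute the wedge, using dx_i ∧ dx_j = -dx_j ∧ dx_i and dx_i ∧ dx_i = 0. For each pair (i, j) with i < j, the coefficient of dx_i ∧ dx_j in alpha ∧ beta is (alpha_i * beta_j - alpha_j * beta_i). Collecting: alpha ∧ beta = (-18) dx ∧ dy + (12) dx ∧ dz + (-6) dy ∧ dz.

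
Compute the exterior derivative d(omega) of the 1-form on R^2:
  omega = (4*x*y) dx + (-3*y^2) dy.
d(omega) = (-4*x) dx ∧ dy

For a 1-form omega = sum_i f_i dx_i, the exterior derivative is
  d(omega) = sum_{i < j} (∂f_j/∂x_i - ∂f_i/∂x_j) dx_i ∧ dx_j.
  coefficient of dx ∧ dy: ∂f_2/∂x - ∂f_1/∂y = ∂(-3*y^2)/∂x - ∂(4*x*y)/∂y = -4*x
Assembling: d(omega) = (-4*x) dx ∧ dy.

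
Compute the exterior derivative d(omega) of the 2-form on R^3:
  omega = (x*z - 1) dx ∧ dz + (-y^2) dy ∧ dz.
d(omega) = 0

For a 2-form omega = sum_{i<j} g_{ij} dx_i ∧ dx_j, the exterior derivative is
  d(omega) = sum_{i<j} d(g_{ij}) ∧ dx_i ∧ dx_j = sum_{i<j, k} (∂g_{ij}/∂x_k) dx_k ∧ dx_i ∧ dx_j.
Expand each term, using dx_k ∧ dx_i ∧ dx_j = sgn(permutation) dx_{(a)} ∧ dx_{(b)} ∧ dx_{(c)} with (a < b < c) sorted:

Collecting like 3-forms: d(omega) = 0.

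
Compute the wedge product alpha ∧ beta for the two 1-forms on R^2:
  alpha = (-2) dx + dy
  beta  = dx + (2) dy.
alpha ∧ beta = (-5) dx ∧ dy

Distribute the wedge, using dx_i ∧ dx_j = -dx_j ∧ dx_i and dx_i ∧ dx_i = 0. For each pair (i, j) with i < j, the coefficient of dx_i ∧ dx_j in alpha ∧ beta is (alpha_i * beta_j - alpha_j * beta_i). Collecting: alpha ∧ beta = (-5) dx ∧ dy.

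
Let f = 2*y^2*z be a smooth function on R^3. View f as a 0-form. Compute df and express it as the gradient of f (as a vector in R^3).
df = (0) dx + (4*y*z) dy + (2*y^2) dz; grad f = (0, 4*y*z, 2*y^2)

For a 0-form f, d f = (∂f/∂x) dx + (∂f/∂y) dy + (∂f/∂z) dz. The components of the vector representation are exactly the entries of grad f in Cartesian coordinates:
  ∂f/∂x = 0
  ∂f/∂y = 4*y*z
  ∂f/∂z = 2*y^2.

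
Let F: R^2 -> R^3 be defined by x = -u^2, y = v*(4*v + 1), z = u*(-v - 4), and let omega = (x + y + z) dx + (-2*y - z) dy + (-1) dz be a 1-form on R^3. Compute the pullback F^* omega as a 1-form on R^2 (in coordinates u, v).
F^* omega = (2*u^3 + 2*u^2*v + 8*u^2 - 8*u*v^2 - 2*u*v + v + 4) du + (8*u*v^2 + 33*u*v + 5*u - 64*v^3 - 24*v^2 - 2*v) dv

Using F^*(f dg) = (f ∘ F) d(g ∘ F), substitute each coordinate x_i by F_i(u, v) in f_i, and replace dx_i by d F_i = (∂F_i/∂u) du + (∂F_i/∂v) dv.
  For the x component: f_1(F) = -u^2 - u*v - 4*u + 4*v^2 + v; d F_1 = (-2*u) du + (0) dv
  For the y component: f_2(F) = u*v + 4*u - 8*v^2 - 2*v; d F_2 = (0) du + (8*v + 1) dv
  For the z component: f_3(F) = -1; d F_3 = (-v - 4) du + (-u) dv
Combining and collecting du, dv coefficients:
  coeff of du: 2*u^3 + 2*u^2*v + 8*u^2 - 8*u*v^2 - 2*u*v + v + 4
  coeff of dv: 8*u*v^2 + 33*u*v + 5*u - 64*v^3 - 24*v^2 - 2*v
F^* omega = (2*u^3 + 2*u^2*v + 8*u^2 - 8*u*v^2 - 2*u*v + v + 4) du + (8*u*v^2 + 33*u*v + 5*u - 64*v^3 - 24*v^2 - 2*v) dv.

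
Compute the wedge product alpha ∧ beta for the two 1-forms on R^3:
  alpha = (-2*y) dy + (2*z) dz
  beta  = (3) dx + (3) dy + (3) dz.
alpha ∧ beta = (6*y) dx ∧ dy + (-6*y - 6*z) dy ∧ dz + (-6*z) dx ∧ dz

Distribute the wedge, using dx_i ∧ dx_j = -dx_j ∧ dx_i and dx_i ∧ dx_i = 0. For each pair (i, j) with i < j, the coefficient of dx_i ∧ dx_j in alpha ∧ beta is (alpha_i * beta_j - alpha_j * beta_i). Collecting: alpha ∧ beta = (6*y) dx ∧ dy + (-6*y - 6*z) dy ∧ dz + (-6*z) dx ∧ dz.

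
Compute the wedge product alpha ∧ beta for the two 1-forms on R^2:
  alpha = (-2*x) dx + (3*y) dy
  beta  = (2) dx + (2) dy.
alpha ∧ beta = (-4*x - 6*y) dx ∧ dy

Distribute the wedge, using dx_i ∧ dx_j = -dx_j ∧ dx_i and dx_i ∧ dx_i = 0. For each pair (i, j) with i < j, the coefficient of dx_i ∧ dx_j in alpha ∧ beta is (alpha_i * beta_j - alpha_j * beta_i). Collecting: alpha ∧ beta = (-4*x - 6*y) dx ∧ dy.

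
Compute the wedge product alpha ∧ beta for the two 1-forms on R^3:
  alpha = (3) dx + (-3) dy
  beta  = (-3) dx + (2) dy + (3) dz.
alpha ∧ beta = (-3) dx ∧ dy + (9) dx ∧ dz + (-9) dy ∧ dz

Distribute the wedge, using dx_i ∧ dx_j = -dx_j ∧ dx_i and dx_i ∧ dx_i = 0. For each pair (i, j) with i < j, the coefficient of dx_i ∧ dx_j in alpha ∧ beta is (alpha_i * beta_j - alpha_j * beta_i). Collecting: alpha ∧ beta = (-3) dx ∧ dy + (9) dx ∧ dz + (-9) dy ∧ dz.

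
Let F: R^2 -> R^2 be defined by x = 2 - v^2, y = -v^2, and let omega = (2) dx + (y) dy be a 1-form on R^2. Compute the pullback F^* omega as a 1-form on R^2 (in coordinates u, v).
F^* omega = (2*v*(v^2 - 2)) dv

Using F^*(f dg) = (f ∘ F) d(g ∘ F), substitute each coordinate x_i by F_i(u, v) in f_i, and replace dx_i by d F_i = (∂F_i/∂u) du + (∂F_i/∂v) dv.
  For the x component: f_1(F) = 2; d F_1 = (0) du + (-2*v) dv
  For the y component: f_2(F) = -v^2; d F_2 = (0) du + (-2*v) dv
Combining and collecting du, dv coefficients:
  coeff of du: 0
  coeff of dv: 2*v*(v^2 - 2)
F^* omega = (2*v*(v^2 - 2)) dv.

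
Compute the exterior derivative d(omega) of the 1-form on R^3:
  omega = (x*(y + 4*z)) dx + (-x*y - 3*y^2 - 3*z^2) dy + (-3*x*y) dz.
d(omega) = (-x - y) dx ∧ dy + (-4*x - 3*y) dx ∧ dz + (-3*x + 6*z) dy ∧ dz

For a 1-form omega = sum_i f_i dx_i, the exterior derivative is
  d(omega) = sum_{i < j} (∂f_j/∂x_i - ∂f_i/∂x_j) dx_i ∧ dx_j.
  coefficient of dx ∧ dy: ∂f_2/∂x - ∂f_1/∂y = ∂(-x*y - 3*y^2 - 3*z^2)/∂x - ∂(x*(y + 4*z))/∂y = -x - y
  coefficient of dx ∧ dz: ∂f_3/∂x - ∂f_1/∂z = ∂(-3*x*y)/∂x - ∂(x*(y + 4*z))/∂z = -4*x - 3*y
  coefficient of dy ∧ dz: ∂f_3/∂y - ∂f_2/∂z = ∂(-3*x*y)/∂y - ∂(-x*y - 3*y^2 - 3*z^2)/∂z = -3*x + 6*z
Assembling: d(omega) = (-x - y) dx ∧ dy + (-4*x - 3*y) dx ∧ dz + (-3*x + 6*z) dy ∧ dz.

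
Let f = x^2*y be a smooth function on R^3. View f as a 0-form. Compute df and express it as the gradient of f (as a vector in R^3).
df = (2*x*y) dx + (x^2) dy + (0) dz; grad f = (2*x*y, x^2, 0)

For a 0-form f, d f = (∂f/∂x) dx + (∂f/∂y) dy + (∂f/∂z) dz. The components of the vector representation are exactly the entries of grad f in Cartesian coordinates:
  ∂f/∂x = 2*x*y
  ∂f/∂y = x^2
  ∂f/∂z = 0.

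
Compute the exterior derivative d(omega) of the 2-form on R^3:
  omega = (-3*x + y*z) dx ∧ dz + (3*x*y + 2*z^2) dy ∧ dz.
d(omega) = (3*y - z) dx ∧ dy ∧ dz

For a 2-form omega = sum_{i<j} g_{ij} dx_i ∧ dx_j, the exterior derivative is
  d(omega) = sum_{i<j} d(g_{ij}) ∧ dx_i ∧ dx_j = sum_{i<j, k} (∂g_{ij}/∂x_k) dx_k ∧ dx_i ∧ dx_j.
Expand each term, using dx_k ∧ dx_i ∧ dx_j = sgn(permutation) dx_{(a)} ∧ dx_{(b)} ∧ dx_{(c)} with (a < b < c) sorted:
  d(-3*x + y*z) includes (∂/∂y)(-3*x + y*z) dy = (z) dy, which multiplied by dx ∧ dz gives (-z) dx ∧ dy ∧ dz
  d(3*x*y + 2*z^2) includes (∂/∂x)(3*x*y + 2*z^2) dx = (3*y) dx, which multiplied by dy ∧ dz gives (3*y) dx ∧ dy ∧ dz
Collecting like 3-forms: d(omega) = (3*y - z) dx ∧ dy ∧ dz.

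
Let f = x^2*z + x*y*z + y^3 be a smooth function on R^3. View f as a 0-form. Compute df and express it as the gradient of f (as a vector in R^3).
df = (z*(2*x + y)) dx + (x*z + 3*y^2) dy + (x*(x + y)) dz; grad f = (z*(2*x + y), x*z + 3*y^2, x*(x + y))

For a 0-form f, d f = (∂f/∂x) dx + (∂f/∂y) dy + (∂f/∂z) dz. The components of the vector representation are exactly the entries of grad f in Cartesian coordinates:
  ∂f/∂x = z*(2*x + y)
  ∂f/∂y = x*z + 3*y^2
  ∂f/∂z = x*(x + y).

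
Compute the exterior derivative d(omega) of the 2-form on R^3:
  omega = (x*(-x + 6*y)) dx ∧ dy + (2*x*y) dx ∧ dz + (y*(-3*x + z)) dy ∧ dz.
d(omega) = (-2*x - 3*y) dx ∧ dy ∧ dz

For a 2-form omega = sum_{i<j} g_{ij} dx_i ∧ dx_j, the exterior derivative is
  d(omega) = sum_{i<j} d(g_{ij}) ∧ dx_i ∧ dx_j = sum_{i<j, k} (∂g_{ij}/∂x_k) dx_k ∧ dx_i ∧ dx_j.
Expand each term, using dx_k ∧ dx_i ∧ dx_j = sgn(permutation) dx_{(a)} ∧ dx_{(b)} ∧ dx_{(c)} with (a < b < c) sorted:
  d(2*x*y) includes (∂/∂y)(2*x*y) dy = (2*x) dy, which multiplied by dx ∧ dz gives (-2*x) dx ∧ dy ∧ dz
  d(y*(-3*x + z)) includes (∂/∂x)(y*(-3*x + z)) dx = (-3*y) dx, which multiplied by dy ∧ dz gives (-3*y) dx ∧ dy ∧ dz
Collecting like 3-forms: d(omega) = (-2*x - 3*y) dx ∧ dy ∧ dz.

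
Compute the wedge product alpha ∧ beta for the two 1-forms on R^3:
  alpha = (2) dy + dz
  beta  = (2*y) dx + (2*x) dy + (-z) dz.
alpha ∧ beta = (-4*y) dx ∧ dy + (-2*x - 2*z) dy ∧ dz + (-2*y) dx ∧ dz

Distribute the wedge, using dx_i ∧ dx_j = -dx_j ∧ dx_i and dx_i ∧ dx_i = 0. For each pair (i, j) with i < j, the coefficient of dx_i ∧ dx_j in alpha ∧ beta is (alpha_i * beta_j - alpha_j * beta_i). Collecting: alpha ∧ beta = (-4*y) dx ∧ dy + (-2*x - 2*z) dy ∧ dz + (-2*y) dx ∧ dz.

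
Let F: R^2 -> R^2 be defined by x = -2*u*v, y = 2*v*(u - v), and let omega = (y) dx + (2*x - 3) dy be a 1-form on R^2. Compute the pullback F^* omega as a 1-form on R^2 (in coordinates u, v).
F^* omega = (2*v*(-6*u*v + 2*v^2 - 3)) du + (-12*u^2*v + 20*u*v^2 - 6*u + 12*v) dv

Using F^*(f dg) = (f ∘ F) d(g ∘ F), substitute each coordinate x_i by F_i(u, v) in f_i, and replace dx_i by d F_i = (∂F_i/∂u) du + (∂F_i/∂v) dv.
  For the x component: f_1(F) = 2*v*(u - v); d F_1 = (-2*v) du + (-2*u) dv
  For the y component: f_2(F) = -4*u*v - 3; d F_2 = (2*v) du + (2*u - 4*v) dv
Combining and collecting du, dv coefficients:
  coeff of du: 2*v*(-6*u*v + 2*v^2 - 3)
  coeff of dv: -12*u^2*v + 20*u*v^2 - 6*u + 12*v
F^* omega = (2*v*(-6*u*v + 2*v^2 - 3)) du + (-12*u^2*v + 20*u*v^2 - 6*u + 12*v) dv.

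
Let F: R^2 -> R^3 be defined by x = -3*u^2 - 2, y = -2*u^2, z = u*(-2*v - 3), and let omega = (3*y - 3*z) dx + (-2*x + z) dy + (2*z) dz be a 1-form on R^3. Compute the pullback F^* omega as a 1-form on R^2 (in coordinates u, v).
F^* omega = (2*u*(6*u^2 - 14*u*v - 21*u + 4*v^2 + 12*v + 1)) du + (u^2*(8*v + 12)) dv

Using F^*(f dg) = (f ∘ F) d(g ∘ F), substitute each coordinate x_i by F_i(u, v) in f_i, and replace dx_i by d F_i = (∂F_i/∂u) du + (∂F_i/∂v) dv.
  For the x component: f_1(F) = 3*u*(-2*u + 2*v + 3); d F_1 = (-6*u) du + (0) dv
  For the y component: f_2(F) = 6*u^2 - 2*u*v - 3*u + 4; d F_2 = (-4*u) du + (0) dv
  For the z component: f_3(F) = 2*u*(-2*v - 3); d F_3 = (-2*v - 3) du + (-2*u) dv
Combining and collecting du, dv coefficients:
  coeff of du: 2*u*(6*u^2 - 14*u*v - 21*u + 4*v^2 + 12*v + 1)
  coeff of dv: u^2*(8*v + 12)
F^* omega = (2*u*(6*u^2 - 14*u*v - 21*u + 4*v^2 + 12*v + 1)) du + (u^2*(8*v + 12)) dv.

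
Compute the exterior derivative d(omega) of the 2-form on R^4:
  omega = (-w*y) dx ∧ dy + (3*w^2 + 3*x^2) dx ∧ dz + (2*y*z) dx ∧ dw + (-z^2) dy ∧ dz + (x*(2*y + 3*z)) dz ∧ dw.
d(omega) = (-y - 2*z) dx ∧ dy ∧ dw + (6*w + 3*z) dx ∧ dz ∧ dw + (2*x) dy ∧ dz ∧ dw

For a 2-form omega = sum_{i<j} g_{ij} dx_i ∧ dx_j, the exterior derivative is
  d(omega) = sum_{i<j} d(g_{ij}) ∧ dx_i ∧ dx_j = sum_{i<j, k} (∂g_{ij}/∂x_k) dx_k ∧ dx_i ∧ dx_j.
Expand each term, using dx_k ∧ dx_i ∧ dx_j = sgn(permutation) dx_{(a)} ∧ dx_{(b)} ∧ dx_{(c)} with (a < b < c) sorted:
  d(-w*y) includes (∂/∂w)(-w*y) dw = (-y) dw, which multiplied by dx ∧ dy gives (-y) dx ∧ dy ∧ dw
  d(3*w^2 + 3*x^2) includes (∂/∂w)(3*w^2 + 3*x^2) dw = (6*w) dw, which multiplied by dx ∧ dz gives (6*w) dx ∧ dz ∧ dw
  d(2*y*z) includes (∂/∂y)(2*y*z) dy = (2*z) dy, which multiplied by dx ∧ dw gives (-2*z) dx ∧ dy ∧ dw
  d(2*y*z) includes (∂/∂z)(2*y*z) dz = (2*y) dz, which multiplied by dx ∧ dw gives (-2*y) dx ∧ dz ∧ dw
  d(x*(2*y + 3*z)) includes (∂/∂x)(x*(2*y + 3*z)) dx = (2*y + 3*z) dx, which multiplied by dz ∧ dw gives (2*y + 3*z) dx ∧ dz ∧ dw
  d(x*(2*y + 3*z)) includes (∂/∂y)(x*(2*y + 3*z)) dy = (2*x) dy, which multiplied by dz ∧ dw gives (2*x) dy ∧ dz ∧ dw
Collecting like 3-forms: d(omega) = (-y - 2*z) dx ∧ dy ∧ dw + (6*w + 3*z) dx ∧ dz ∧ dw + (2*x) dy ∧ dz ∧ dw.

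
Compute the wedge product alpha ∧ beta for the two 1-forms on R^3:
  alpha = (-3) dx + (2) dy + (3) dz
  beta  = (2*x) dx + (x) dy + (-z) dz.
alpha ∧ beta = (-7*x) dx ∧ dy + (-6*x + 3*z) dx ∧ dz + (-3*x - 2*z) dy ∧ dz

Distribute the wedge, using dx_i ∧ dx_j = -dx_j ∧ dx_i and dx_i ∧ dx_i = 0. For each pair (i, j) with i < j, the coefficient of dx_i ∧ dx_j in alpha ∧ beta is (alpha_i * beta_j - alpha_j * beta_i). Collecting: alpha ∧ beta = (-7*x) dx ∧ dy + (-6*x + 3*z) dx ∧ dz + (-3*x - 2*z) dy ∧ dz.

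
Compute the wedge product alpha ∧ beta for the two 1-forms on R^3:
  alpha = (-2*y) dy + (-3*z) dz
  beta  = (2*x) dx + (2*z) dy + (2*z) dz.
alpha ∧ beta = (4*x*y) dx ∧ dy + (2*z*(-2*y + 3*z)) dy ∧ dz + (6*x*z) dx ∧ dz

Distribute the wedge, using dx_i ∧ dx_j = -dx_j ∧ dx_i and dx_i ∧ dx_i = 0. For each pair (i, j) with i < j, the coefficient of dx_i ∧ dx_j in alpha ∧ beta is (alpha_i * beta_j - alpha_j * beta_i). Collecting: alpha ∧ beta = (4*x*y) dx ∧ dy + (2*z*(-2*y + 3*z)) dy ∧ dz + (6*x*z) dx ∧ dz.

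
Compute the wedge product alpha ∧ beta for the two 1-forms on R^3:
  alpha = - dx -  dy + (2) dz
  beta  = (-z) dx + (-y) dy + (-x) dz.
alpha ∧ beta = (y - z) dx ∧ dy + (x + 2*z) dx ∧ dz + (x + 2*y) dy ∧ dz

Distribute the wedge, using dx_i ∧ dx_j = -dx_j ∧ dx_i and dx_i ∧ dx_i = 0. For each pair (i, j) with i < j, the coefficient of dx_i ∧ dx_j in alpha ∧ beta is (alpha_i * beta_j - alpha_j * beta_i). Collecting: alpha ∧ beta = (y - z) dx ∧ dy + (x + 2*z) dx ∧ dz + (x + 2*y) dy ∧ dz.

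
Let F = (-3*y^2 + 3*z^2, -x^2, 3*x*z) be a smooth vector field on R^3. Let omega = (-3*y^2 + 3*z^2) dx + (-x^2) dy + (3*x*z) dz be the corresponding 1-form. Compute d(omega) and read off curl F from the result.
d(omega) = (0) dy ∧ dz + (3*z) dz ∧ dx + (-2*x + 6*y) dx ∧ dy; curl F = (0, 3*z, -2*x + 6*y)

d omega = sum_{i<j} (∂f_j/∂x_i - ∂f_i/∂x_j) dx_i ∧ dx_j. Under the identification (dy ∧ dz, dz ∧ dx, dx ∧ dy) ↔ (e_x, e_y, e_z), the coefficients are exactly the components of curl F. Compute:
  ∂R/∂y - ∂Q/∂z = (0) - (0) = 0
  ∂P/∂z - ∂R/∂x = (6*z) - (3*z) = 3*z
  ∂Q/∂x - ∂P/∂y = (-2*x) - (-6*y) = -2*x + 6*y.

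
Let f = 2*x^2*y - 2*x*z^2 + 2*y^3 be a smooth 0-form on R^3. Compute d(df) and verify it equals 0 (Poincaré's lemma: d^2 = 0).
d(df) = 0

Step 1: df = sum_i (∂f/∂x_i) dx_i = (4*x*y - 2*z^2) dx + (2*x^2 + 6*y^2) dy + (-4*x*z) dz.
Step 2: Apply d again. Using the 1-form formula, the coefficient of dx ∧ dy in d(df) is ∂^2 f/∂x ∂y - ∂^2 f/∂y ∂x = (4*x) - (4*x) = 0 (equality of mixed partials for smooth f).
Similarly for dx ∧ dz and dy ∧ dz — all coefficients vanish. So d(df) = 0.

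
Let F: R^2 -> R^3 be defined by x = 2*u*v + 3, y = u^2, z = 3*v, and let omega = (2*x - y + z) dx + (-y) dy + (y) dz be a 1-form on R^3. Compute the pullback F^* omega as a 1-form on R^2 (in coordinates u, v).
F^* omega = (-2*u^3 - 2*u^2*v + 8*u*v^2 + 6*v^2 + 12*v) du + (u*(-2*u^2 + 8*u*v + 3*u + 6*v + 12)) dv

Using F^*(f dg) = (f ∘ F) d(g ∘ F), substitute each coordinate x_i by F_i(u, v) in f_i, and replace dx_i by d F_i = (∂F_i/∂u) du + (∂F_i/∂v) dv.
  For the x component: f_1(F) = -u^2 + 4*u*v + 3*v + 6; d F_1 = (2*v) du + (2*u) dv
  For the y component: f_2(F) = -u^2; d F_2 = (2*u) du + (0) dv
  For the z component: f_3(F) = u^2; d F_3 = (0) du + (3) dv
Combining and collecting du, dv coefficients:
  coeff of du: -2*u^3 - 2*u^2*v + 8*u*v^2 + 6*v^2 + 12*v
  coeff of dv: u*(-2*u^2 + 8*u*v + 3*u + 6*v + 12)
F^* omega = (-2*u^3 - 2*u^2*v + 8*u*v^2 + 6*v^2 + 12*v) du + (u*(-2*u^2 + 8*u*v + 3*u + 6*v + 12)) dv.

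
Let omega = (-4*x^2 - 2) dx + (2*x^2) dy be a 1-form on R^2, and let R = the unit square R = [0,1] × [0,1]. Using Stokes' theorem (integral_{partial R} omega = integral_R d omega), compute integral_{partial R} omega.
integral_(partial R) omega = 2

Stokes: integral_partial_R omega = integral_R d omega with d omega = (∂Q/∂x - ∂P/∂y) dx ∧ dy.
  ∂Q/∂x = 4*x
  ∂P/∂y = 0
  integrand = ∂Q/∂x - ∂P/∂y = 4*x.
Integrating over R: integral_0^1 integral_0^1 (4*x) dx dy = 2.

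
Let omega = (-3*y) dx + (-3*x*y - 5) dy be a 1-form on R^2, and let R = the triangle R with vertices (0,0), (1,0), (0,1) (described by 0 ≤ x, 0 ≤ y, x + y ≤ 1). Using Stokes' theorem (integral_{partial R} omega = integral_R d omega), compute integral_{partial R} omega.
integral_(partial R) omega = 1

Stokes: integral_partial_R omega = integral_R d omega with d omega = (∂Q/∂x - ∂P/∂y) dx ∧ dy.
  ∂Q/∂x = -3*y
  ∂P/∂y = -3
  integrand = ∂Q/∂x - ∂P/∂y = 3 - 3*y.
Integrating over R: integral_0^1 integral_0^{1-x} (3 - 3*y) dy dx = 1.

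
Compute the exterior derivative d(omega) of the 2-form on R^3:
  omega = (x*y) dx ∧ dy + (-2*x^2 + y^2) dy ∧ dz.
d(omega) = (-4*x) dx ∧ dy ∧ dz

For a 2-form omega = sum_{i<j} g_{ij} dx_i ∧ dx_j, the exterior derivative is
  d(omega) = sum_{i<j} d(g_{ij}) ∧ dx_i ∧ dx_j = sum_{i<j, k} (∂g_{ij}/∂x_k) dx_k ∧ dx_i ∧ dx_j.
Expand each term, using dx_k ∧ dx_i ∧ dx_j = sgn(permutation) dx_{(a)} ∧ dx_{(b)} ∧ dx_{(c)} with (a < b < c) sorted:
  d(-2*x^2 + y^2) includes (∂/∂x)(-2*x^2 + y^2) dx = (-4*x) dx, which multiplied by dy ∧ dz gives (-4*x) dx ∧ dy ∧ dz
Collecting like 3-forms: d(omega) = (-4*x) dx ∧ dy ∧ dz.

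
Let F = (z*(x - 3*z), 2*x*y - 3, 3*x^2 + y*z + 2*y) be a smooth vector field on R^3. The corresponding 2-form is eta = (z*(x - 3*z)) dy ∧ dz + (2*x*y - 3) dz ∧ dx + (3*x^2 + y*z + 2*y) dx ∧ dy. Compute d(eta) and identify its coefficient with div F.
d(eta) = (2*x + y + z) dx ∧ dy ∧ dz; div F = 2*x + y + z

For a 2-form in R^3 of the form above, applying d gives a 3-form with coefficient ∂P/∂x + ∂Q/∂y + ∂R/∂z:
  ∂P/∂x = z
  ∂Q/∂y = 2*x
  ∂R/∂z = y
Sum = 2*x + y + z, which is exactly div F.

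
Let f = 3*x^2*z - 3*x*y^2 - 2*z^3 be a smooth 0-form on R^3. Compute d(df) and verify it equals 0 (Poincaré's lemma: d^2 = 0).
d(df) = 0

Step 1: df = sum_i (∂f/∂x_i) dx_i = (6*x*z - 3*y^2) dx + (-6*x*y) dy + (3*x^2 - 6*z^2) dz.
Step 2: Apply d again. Using the 1-form formula, the coefficient of dx ∧ dy in d(df) is ∂^2 f/∂x ∂y - ∂^2 f/∂y ∂x = (-6*y) - (-6*y) = 0 (equality of mixed partials for smooth f).
Similarly for dx ∧ dz and dy ∧ dz — all coefficients vanish. So d(df) = 0.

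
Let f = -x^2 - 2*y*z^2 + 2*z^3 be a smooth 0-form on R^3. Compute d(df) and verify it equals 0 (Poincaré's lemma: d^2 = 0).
d(df) = 0

Step 1: df = sum_i (∂f/∂x_i) dx_i = (-2*x) dx + (-2*z^2) dy + (2*z*(-2*y + 3*z)) dz.
Step 2: Apply d again. Using the 1-form formula, the coefficient of dx ∧ dy in d(df) is ∂^2 f/∂x ∂y - ∂^2 f/∂y ∂x = (0) - (0) = 0 (equality of mixed partials for smooth f).
Similarly for dx ∧ dz and dy ∧ dz — all coefficients vanish. So d(df) = 0.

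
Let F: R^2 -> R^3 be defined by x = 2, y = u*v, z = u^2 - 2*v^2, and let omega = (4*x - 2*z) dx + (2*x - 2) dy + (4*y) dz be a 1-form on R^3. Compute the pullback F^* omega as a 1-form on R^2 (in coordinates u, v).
F^* omega = (2*v*(4*u^2 + 1)) du + (2*u*(1 - 8*v^2)) dv

Using F^*(f dg) = (f ∘ F) d(g ∘ F), substitute each coordinate x_i by F_i(u, v) in f_i, and replace dx_i by d F_i = (∂F_i/∂u) du + (∂F_i/∂v) dv.
  For the x component: f_1(F) = -2*u^2 + 4*v^2 + 8; d F_1 = (0) du + (0) dv
  For the y component: f_2(F) = 2; d F_2 = (v) du + (u) dv
  For the z component: f_3(F) = 4*u*v; d F_3 = (2*u) du + (-4*v) dv
Combining and collecting du, dv coefficients:
  coeff of du: 2*v*(4*u^2 + 1)
  coeff of dv: 2*u*(1 - 8*v^2)
F^* omega = (2*v*(4*u^2 + 1)) du + (2*u*(1 - 8*v^2)) dv.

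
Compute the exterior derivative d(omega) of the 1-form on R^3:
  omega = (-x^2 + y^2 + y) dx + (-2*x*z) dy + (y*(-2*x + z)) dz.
d(omega) = (-2*y - 2*z - 1) dx ∧ dy + (-2*y) dx ∧ dz + (z) dy ∧ dz

For a 1-form omega = sum_i f_i dx_i, the exterior derivative is
  d(omega) = sum_{i < j} (∂f_j/∂x_i - ∂f_i/∂x_j) dx_i ∧ dx_j.
  coefficient of dx ∧ dy: ∂f_2/∂x - ∂f_1/∂y = ∂(-2*x*z)/∂x - ∂(-x^2 + y^2 + y)/∂y = -2*y - 2*z - 1
  coefficient of dx ∧ dz: ∂f_3/∂x - ∂f_1/∂z = ∂(y*(-2*x + z))/∂x - ∂(-x^2 + y^2 + y)/∂z = -2*y
  coefficient of dy ∧ dz: ∂f_3/∂y - ∂f_2/∂z = ∂(y*(-2*x + z))/∂y - ∂(-2*x*z)/∂z = z
Assembling: d(omega) = (-2*y - 2*z - 1) dx ∧ dy + (-2*y) dx ∧ dz + (z) dy ∧ dz.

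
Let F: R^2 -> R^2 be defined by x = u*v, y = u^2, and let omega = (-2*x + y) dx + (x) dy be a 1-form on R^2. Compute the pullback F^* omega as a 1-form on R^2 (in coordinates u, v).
F^* omega = (u*v*(3*u - 2*v)) du + (u^2*(u - 2*v)) dv

Using F^*(f dg) = (f ∘ F) d(g ∘ F), substitute each coordinate x_i by F_i(u, v) in f_i, and replace dx_i by d F_i = (∂F_i/∂u) du + (∂F_i/∂v) dv.
  For the x component: f_1(F) = u*(u - 2*v); d F_1 = (v) du + (u) dv
  For the y component: f_2(F) = u*v; d F_2 = (2*u) du + (0) dv
Combining and collecting du, dv coefficients:
  coeff of du: u*v*(3*u - 2*v)
  coeff of dv: u^2*(u - 2*v)
F^* omega = (u*v*(3*u - 2*v)) du + (u^2*(u - 2*v)) dv.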